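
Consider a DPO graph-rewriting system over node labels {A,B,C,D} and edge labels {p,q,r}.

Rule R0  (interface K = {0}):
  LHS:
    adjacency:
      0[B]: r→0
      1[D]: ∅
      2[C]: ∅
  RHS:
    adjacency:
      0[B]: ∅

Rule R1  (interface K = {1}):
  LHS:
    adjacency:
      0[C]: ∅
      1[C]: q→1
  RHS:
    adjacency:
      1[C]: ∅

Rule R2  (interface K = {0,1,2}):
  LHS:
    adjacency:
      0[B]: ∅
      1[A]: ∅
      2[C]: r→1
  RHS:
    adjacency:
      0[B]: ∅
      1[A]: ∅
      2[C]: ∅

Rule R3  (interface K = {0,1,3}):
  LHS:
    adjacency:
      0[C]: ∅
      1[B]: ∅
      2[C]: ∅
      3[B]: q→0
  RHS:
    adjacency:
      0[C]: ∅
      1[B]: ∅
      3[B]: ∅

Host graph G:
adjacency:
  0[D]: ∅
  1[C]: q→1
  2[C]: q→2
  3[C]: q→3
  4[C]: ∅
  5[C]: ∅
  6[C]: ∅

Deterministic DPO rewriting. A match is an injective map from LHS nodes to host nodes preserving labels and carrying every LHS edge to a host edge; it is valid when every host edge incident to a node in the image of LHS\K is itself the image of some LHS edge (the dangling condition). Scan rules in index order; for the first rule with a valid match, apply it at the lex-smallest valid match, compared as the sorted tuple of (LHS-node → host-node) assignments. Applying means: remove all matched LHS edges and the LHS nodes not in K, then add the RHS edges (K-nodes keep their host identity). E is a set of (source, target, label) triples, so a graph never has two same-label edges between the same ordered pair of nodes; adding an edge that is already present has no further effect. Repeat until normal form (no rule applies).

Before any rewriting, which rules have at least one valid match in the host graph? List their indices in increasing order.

Answer: [R1]

Rewrite trace:
R0: no valid match — LHS pattern not found
R1: 9 valid matches — {0↦4, 1↦1}, {0↦4, 1↦2}, {0↦4, 1↦3} (+6 more)
R2: no valid match — LHS pattern not found
R3: no valid match — LHS pattern not found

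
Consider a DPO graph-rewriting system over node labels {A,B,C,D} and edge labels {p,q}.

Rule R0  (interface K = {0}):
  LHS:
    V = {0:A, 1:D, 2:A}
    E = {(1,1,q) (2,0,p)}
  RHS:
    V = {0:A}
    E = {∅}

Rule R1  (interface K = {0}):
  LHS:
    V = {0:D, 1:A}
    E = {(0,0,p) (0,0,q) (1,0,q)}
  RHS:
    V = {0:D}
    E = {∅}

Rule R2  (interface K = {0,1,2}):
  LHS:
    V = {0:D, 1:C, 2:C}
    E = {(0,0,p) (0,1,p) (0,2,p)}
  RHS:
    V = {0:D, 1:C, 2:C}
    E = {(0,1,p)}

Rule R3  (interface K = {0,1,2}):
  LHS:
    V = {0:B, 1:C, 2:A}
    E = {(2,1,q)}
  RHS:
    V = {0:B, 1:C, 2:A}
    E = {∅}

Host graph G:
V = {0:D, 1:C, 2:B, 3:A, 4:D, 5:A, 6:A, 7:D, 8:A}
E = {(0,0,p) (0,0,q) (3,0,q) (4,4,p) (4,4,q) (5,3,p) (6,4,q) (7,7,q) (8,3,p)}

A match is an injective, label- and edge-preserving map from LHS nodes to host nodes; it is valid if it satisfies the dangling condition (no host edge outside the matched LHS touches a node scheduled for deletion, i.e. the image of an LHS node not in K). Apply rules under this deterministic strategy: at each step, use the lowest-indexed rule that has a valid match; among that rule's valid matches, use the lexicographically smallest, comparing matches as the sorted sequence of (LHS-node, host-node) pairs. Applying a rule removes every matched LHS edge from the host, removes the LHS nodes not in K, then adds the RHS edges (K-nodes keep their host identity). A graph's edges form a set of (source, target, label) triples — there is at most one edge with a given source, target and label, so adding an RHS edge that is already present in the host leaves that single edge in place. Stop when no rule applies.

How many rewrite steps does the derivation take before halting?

initial: |V|=9 |E|=9  E = 0-p->0 0-q->0 3-q->0 4-p->4 4-q->4 5-p->3 6-q->4 7-q->7 8-p->3
step 1: apply R0 at {0↦3, 1↦7, 2↦5}  → |V|=7 |E|=7  E = 0-p->0 0-q->0 3-q->0 4-p->4 4-q->4 6-q->4 8-p->3
step 2: apply R1 at {0↦4, 1↦6}  → |V|=6 |E|=4  E = 0-p->0 0-q->0 3-q->0 8-p->3
normal form: no rule applies after step 2

Answer: 2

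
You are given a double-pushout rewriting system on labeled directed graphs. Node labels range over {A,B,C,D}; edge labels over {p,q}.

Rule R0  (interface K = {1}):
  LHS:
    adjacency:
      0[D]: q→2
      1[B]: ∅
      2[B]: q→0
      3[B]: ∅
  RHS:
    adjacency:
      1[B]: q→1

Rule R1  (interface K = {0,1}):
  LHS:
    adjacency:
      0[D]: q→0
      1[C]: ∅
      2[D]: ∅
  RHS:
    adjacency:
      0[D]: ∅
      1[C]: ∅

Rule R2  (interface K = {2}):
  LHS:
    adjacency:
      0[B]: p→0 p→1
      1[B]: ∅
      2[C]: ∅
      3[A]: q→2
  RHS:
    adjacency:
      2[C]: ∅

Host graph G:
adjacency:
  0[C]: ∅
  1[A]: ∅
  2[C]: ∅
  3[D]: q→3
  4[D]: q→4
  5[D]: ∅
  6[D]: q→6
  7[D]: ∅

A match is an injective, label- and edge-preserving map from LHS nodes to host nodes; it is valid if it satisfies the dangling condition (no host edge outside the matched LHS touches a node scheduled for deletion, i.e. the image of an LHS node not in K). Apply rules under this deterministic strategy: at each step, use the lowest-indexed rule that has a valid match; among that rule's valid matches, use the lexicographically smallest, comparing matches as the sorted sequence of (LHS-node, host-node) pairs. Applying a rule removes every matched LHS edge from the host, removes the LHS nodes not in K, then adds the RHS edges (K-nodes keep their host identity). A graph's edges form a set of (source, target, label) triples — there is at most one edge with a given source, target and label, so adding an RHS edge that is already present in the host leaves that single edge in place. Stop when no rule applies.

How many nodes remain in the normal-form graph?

Answer: 5

Rewrite trace:
[0] host  ⇒  8 nodes, 3 edges  {3-q->3 4-q->4 6-q->6}
[1] R1 @ {0↦3, 1↦0, 2↦5}  ⇒  7 nodes, 2 edges  {4-q->4 6-q->6}
[2] R1 @ {0↦4, 1↦0, 2↦3}  ⇒  6 nodes, 1 edges  {6-q->6}
[3] R1 @ {0↦6, 1↦0, 2↦4}  ⇒  5 nodes, 0 edges  {∅}
halt: no rule applies after step 3
NF nodes: {0:C, 1:A, 2:C, 6:D, 7:D}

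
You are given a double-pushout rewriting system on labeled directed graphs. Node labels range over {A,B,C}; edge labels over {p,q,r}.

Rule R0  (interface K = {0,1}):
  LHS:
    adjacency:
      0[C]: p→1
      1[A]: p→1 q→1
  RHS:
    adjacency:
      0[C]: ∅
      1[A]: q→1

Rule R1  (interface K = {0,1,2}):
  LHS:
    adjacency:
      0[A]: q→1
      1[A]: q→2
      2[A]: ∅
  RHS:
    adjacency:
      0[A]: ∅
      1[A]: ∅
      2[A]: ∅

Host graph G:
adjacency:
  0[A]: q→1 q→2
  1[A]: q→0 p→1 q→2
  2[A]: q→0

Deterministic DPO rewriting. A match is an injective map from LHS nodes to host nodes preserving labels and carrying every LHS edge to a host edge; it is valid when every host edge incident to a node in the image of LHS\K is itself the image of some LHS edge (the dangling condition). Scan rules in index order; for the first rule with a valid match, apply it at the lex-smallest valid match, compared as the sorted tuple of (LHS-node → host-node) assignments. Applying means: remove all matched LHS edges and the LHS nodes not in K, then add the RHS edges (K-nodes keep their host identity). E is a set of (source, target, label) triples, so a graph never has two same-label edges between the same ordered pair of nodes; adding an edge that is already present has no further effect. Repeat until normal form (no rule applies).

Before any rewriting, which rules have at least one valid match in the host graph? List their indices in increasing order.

Answer: [R1]

Rewrite trace:
R0: no valid match — LHS pattern not found
R1: 4 valid matches — {0↦0, 1↦1, 2↦2}, {0↦1, 1↦0, 2↦2}, {0↦1, 1↦2, 2↦0} (+1 more)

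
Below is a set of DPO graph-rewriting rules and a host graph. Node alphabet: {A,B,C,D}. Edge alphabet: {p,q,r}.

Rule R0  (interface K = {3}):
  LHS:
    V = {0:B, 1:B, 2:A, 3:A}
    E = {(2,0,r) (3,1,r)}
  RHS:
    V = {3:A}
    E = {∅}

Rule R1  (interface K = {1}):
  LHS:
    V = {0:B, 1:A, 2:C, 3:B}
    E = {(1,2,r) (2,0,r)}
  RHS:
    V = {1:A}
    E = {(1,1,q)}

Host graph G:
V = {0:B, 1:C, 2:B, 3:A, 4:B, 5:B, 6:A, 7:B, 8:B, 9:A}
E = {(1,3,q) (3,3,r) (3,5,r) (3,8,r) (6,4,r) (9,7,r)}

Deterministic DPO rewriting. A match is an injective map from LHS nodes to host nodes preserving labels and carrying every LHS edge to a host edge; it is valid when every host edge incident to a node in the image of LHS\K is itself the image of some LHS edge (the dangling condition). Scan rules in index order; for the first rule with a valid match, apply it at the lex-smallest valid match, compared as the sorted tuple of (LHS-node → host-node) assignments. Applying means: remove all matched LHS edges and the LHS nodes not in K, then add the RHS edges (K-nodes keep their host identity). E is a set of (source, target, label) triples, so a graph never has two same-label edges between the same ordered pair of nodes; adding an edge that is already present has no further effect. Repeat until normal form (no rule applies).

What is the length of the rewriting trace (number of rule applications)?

Answer: 2

Rewrite trace:
[0] host  ⇒  10 nodes, 6 edges  {1-q->3 3-r->3 3-r->5 3-r->8 6-r->4 9-r->7}
[1] R0 @ {0↦4, 1↦5, 2↦6, 3↦3}  ⇒  7 nodes, 4 edges  {1-q->3 3-r->3 3-r->8 9-r->7}
[2] R0 @ {0↦7, 1↦8, 2↦9, 3↦3}  ⇒  4 nodes, 2 edges  {1-q->3 3-r->3}
final graph: no rule applies after step 2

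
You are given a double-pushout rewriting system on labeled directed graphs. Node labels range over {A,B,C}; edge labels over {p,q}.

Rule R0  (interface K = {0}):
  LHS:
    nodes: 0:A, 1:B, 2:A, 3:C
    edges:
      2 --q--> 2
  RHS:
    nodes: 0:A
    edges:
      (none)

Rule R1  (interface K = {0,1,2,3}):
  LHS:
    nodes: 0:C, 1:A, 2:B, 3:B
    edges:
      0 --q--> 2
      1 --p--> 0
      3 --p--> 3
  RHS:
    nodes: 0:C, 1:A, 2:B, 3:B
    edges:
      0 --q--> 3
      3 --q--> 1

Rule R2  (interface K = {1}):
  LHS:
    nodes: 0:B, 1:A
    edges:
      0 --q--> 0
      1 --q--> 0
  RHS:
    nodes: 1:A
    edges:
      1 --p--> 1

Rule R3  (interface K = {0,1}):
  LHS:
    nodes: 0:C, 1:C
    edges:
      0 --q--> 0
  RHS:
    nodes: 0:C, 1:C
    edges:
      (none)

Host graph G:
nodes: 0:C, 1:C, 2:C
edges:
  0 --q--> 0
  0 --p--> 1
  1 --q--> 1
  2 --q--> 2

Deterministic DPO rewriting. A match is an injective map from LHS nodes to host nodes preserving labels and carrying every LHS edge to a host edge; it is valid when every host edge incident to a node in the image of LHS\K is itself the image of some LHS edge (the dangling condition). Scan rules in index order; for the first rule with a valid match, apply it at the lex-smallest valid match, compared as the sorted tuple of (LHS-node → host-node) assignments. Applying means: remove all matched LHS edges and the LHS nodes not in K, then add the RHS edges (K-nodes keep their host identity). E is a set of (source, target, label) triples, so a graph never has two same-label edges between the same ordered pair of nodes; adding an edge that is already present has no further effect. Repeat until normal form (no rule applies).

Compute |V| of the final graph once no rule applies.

start.  V:3 E:4  edges: 0-q->0 0-p->1 1-q->1 2-q->2
1. fire R3 via {0↦0, 1↦1}  →  V:3 E:3  edges: 0-p->1 1-q->1 2-q->2
2. fire R3 via {0↦1, 1↦0}  →  V:3 E:2  edges: 0-p->1 2-q->2
3. fire R3 via {0↦2, 1↦0}  →  V:3 E:1  edges: 0-p->1
normal form: no rule applies after step 3
NF nodes: {0:C, 1:C, 2:C}

Answer: 3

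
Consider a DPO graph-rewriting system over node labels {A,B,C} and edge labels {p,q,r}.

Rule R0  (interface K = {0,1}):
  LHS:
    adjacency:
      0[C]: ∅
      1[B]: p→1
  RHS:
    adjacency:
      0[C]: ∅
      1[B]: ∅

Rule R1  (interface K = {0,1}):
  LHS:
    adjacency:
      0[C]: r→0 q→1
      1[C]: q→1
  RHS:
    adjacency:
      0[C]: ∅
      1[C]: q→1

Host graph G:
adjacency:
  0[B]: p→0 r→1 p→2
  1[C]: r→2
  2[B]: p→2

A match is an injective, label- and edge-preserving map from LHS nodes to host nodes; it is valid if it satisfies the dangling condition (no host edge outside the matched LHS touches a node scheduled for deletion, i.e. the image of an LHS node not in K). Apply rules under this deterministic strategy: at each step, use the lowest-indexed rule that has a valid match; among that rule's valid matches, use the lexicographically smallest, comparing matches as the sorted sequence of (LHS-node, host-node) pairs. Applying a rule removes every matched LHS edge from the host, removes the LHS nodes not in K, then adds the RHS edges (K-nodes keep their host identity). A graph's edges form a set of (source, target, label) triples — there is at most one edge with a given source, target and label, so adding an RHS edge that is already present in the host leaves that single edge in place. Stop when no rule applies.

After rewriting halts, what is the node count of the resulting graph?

Answer: 3

Steps:
initial: |V|=3 |E|=5  E = 0-p->0 0-r->1 0-p->2 1-r->2 2-p->2
step 1: apply R0 at {0↦1, 1↦0}  → |V|=3 |E|=4  E = 0-r->1 0-p->2 1-r->2 2-p->2
step 2: apply R0 at {0↦1, 1↦2}  → |V|=3 |E|=3  E = 0-r->1 0-p->2 1-r->2
normal form: no rule applies after step 2
NF nodes: {0:B, 1:C, 2:B}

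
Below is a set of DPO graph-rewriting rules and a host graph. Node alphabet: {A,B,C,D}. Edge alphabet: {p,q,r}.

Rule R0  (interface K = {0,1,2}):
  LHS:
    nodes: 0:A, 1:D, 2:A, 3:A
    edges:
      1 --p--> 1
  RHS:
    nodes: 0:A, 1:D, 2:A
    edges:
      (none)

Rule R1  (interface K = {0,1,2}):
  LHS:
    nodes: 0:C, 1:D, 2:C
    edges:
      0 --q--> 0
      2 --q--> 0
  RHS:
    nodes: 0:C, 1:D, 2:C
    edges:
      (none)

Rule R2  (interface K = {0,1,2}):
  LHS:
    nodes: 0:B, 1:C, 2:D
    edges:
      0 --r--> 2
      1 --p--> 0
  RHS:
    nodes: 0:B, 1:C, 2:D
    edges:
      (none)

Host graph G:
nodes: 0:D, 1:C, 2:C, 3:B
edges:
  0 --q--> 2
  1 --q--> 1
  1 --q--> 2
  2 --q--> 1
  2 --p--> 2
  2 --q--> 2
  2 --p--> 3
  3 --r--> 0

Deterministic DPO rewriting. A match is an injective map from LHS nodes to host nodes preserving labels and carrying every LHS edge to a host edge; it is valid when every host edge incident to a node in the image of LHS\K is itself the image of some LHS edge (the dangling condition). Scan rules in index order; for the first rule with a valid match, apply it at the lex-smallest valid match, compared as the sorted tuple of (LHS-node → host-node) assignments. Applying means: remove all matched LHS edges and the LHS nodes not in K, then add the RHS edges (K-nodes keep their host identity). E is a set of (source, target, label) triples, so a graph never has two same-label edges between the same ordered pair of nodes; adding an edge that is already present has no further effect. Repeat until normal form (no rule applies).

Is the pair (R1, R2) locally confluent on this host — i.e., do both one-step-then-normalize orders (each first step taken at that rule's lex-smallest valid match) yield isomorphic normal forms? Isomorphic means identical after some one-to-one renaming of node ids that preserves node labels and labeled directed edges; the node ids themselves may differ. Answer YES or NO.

Answer: YES

Derivation:
branch R1-first: apply at {0↦1, 1↦0, 2↦2} → |E|=6, then 2 more step(s) → NF |V|=4 |E|=2 V={0:D, 1:C, 2:C, 3:B} E=0-q->2 2-p->2
branch R2-first: apply at {0↦3, 1↦2, 2↦0} → |E|=6, then 2 more step(s) → NF |V|=4 |E|=2 V={0:D, 1:C, 2:C, 3:B} E=0-q->2 2-p->2
graphs isomorphic (equal up to label-preserving node renaming)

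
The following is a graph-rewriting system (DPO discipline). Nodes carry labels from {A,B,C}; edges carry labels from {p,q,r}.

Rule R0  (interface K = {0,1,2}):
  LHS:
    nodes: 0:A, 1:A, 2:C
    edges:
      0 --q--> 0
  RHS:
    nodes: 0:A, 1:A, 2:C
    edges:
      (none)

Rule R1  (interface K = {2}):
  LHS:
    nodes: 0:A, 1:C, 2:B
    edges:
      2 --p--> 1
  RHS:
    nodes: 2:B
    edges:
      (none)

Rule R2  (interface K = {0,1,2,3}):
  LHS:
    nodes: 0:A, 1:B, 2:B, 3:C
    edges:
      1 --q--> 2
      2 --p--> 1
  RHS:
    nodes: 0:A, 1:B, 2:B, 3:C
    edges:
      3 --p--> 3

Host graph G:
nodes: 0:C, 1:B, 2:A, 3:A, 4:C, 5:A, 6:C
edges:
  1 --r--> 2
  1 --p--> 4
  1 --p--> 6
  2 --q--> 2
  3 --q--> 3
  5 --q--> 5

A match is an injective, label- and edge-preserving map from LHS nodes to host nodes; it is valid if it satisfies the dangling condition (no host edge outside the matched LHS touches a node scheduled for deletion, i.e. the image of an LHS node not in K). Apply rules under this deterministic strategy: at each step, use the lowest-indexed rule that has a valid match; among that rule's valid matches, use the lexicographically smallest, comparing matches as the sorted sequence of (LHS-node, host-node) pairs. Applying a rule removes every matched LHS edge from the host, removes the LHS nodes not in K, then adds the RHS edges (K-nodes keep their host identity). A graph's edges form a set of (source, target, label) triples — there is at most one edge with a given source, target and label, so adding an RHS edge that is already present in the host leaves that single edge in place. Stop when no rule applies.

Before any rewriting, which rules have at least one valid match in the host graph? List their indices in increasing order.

Answer: [R0]

Rewrite trace:
R0: 18 valid matches — {0↦2, 1↦3, 2↦0}, {0↦2, 1↦3, 2↦4}, {0↦2, 1↦3, 2↦6} (+15 more)
R1: no valid match — 6 raw matches, all fail dangling condition
R2: no valid match — LHS pattern not found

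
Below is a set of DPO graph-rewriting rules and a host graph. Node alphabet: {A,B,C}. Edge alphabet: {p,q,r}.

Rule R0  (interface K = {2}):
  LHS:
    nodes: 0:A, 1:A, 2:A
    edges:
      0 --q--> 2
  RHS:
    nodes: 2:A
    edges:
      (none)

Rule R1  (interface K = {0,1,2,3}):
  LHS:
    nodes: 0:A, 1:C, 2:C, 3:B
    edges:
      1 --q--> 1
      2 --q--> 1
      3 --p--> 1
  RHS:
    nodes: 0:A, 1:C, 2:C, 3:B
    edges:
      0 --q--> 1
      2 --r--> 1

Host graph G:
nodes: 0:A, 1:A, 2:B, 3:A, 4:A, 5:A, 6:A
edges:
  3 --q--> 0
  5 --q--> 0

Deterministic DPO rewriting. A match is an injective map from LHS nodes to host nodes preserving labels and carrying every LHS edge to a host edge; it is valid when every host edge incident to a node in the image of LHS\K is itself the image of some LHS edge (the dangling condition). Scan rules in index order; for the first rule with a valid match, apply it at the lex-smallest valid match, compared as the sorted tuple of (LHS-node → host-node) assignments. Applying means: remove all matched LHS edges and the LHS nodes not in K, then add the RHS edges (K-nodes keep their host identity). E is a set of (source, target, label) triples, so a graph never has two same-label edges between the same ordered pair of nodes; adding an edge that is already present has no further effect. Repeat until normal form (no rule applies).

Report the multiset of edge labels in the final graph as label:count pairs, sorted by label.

initial: |V|=7 |E|=2  E = 3-q->0 5-q->0
step 1: apply R0 at {0↦3, 1↦1, 2↦0}  → |V|=5 |E|=1  E = 5-q->0
step 2: apply R0 at {0↦5, 1↦4, 2↦0}  → |V|=3 |E|=0  E = ∅
halt: no rule applies after step 2
NF edges: []

Answer: (no edges)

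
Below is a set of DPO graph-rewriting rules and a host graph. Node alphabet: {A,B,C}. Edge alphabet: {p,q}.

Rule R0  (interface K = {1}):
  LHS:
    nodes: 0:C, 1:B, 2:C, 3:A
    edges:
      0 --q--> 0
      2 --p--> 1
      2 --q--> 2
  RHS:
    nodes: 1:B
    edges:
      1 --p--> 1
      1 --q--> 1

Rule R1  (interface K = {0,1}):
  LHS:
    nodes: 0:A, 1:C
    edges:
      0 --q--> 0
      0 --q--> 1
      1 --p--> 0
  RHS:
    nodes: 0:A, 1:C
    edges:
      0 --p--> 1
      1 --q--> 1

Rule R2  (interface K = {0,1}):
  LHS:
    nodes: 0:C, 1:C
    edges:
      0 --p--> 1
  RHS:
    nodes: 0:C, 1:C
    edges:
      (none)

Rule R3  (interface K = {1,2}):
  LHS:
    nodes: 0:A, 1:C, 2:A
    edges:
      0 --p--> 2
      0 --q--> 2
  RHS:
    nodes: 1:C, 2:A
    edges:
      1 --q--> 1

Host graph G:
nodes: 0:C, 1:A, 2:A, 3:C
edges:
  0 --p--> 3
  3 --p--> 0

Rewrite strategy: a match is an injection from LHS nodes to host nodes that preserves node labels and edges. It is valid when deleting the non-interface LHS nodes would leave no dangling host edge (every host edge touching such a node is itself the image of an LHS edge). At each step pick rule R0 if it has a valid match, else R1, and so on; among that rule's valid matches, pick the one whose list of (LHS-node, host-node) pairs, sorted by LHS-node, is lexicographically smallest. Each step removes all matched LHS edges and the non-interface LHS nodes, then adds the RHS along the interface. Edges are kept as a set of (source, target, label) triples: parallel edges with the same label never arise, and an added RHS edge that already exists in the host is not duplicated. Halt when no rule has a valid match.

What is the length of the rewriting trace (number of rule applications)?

Answer: 2

Steps:
[0] host  ⇒  4 nodes, 2 edges  {0-p->3 3-p->0}
[1] R2 @ {0↦0, 1↦3}  ⇒  4 nodes, 1 edges  {3-p->0}
[2] R2 @ {0↦3, 1↦0}  ⇒  4 nodes, 0 edges  {∅}
final graph: no rule applies after step 2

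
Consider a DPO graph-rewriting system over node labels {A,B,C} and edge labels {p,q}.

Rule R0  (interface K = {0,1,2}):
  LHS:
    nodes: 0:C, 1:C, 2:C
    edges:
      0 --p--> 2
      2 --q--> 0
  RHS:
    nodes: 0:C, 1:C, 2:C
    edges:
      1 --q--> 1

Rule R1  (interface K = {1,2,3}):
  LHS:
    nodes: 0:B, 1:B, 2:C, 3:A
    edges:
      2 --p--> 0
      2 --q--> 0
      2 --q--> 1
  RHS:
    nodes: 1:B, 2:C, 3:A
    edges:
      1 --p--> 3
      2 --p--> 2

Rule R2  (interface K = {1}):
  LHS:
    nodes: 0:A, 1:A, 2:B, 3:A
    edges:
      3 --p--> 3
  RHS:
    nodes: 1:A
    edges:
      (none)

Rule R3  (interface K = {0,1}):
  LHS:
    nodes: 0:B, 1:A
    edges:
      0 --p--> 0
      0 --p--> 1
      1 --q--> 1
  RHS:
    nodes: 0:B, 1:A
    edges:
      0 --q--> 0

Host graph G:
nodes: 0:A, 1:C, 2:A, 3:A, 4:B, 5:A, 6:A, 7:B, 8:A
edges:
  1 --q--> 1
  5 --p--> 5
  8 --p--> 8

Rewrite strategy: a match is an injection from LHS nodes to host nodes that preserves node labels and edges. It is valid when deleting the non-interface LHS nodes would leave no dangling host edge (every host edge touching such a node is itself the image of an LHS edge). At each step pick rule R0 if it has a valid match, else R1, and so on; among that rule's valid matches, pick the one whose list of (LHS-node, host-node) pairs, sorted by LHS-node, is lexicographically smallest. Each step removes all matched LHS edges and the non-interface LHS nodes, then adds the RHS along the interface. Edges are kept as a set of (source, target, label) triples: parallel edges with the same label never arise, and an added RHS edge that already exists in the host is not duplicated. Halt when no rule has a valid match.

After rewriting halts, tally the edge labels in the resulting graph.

Answer: q:1

Steps:
[0] host  ⇒  9 nodes, 3 edges  {1-q->1 5-p->5 8-p->8}
[1] R2 @ {0↦0, 1↦2, 2↦4, 3↦5}  ⇒  6 nodes, 2 edges  {1-q->1 8-p->8}
[2] R2 @ {0↦2, 1↦3, 2↦7, 3↦8}  ⇒  3 nodes, 1 edges  {1-q->1}
normal form: no rule applies after step 2
NF edges: [(1, 1, 'q')]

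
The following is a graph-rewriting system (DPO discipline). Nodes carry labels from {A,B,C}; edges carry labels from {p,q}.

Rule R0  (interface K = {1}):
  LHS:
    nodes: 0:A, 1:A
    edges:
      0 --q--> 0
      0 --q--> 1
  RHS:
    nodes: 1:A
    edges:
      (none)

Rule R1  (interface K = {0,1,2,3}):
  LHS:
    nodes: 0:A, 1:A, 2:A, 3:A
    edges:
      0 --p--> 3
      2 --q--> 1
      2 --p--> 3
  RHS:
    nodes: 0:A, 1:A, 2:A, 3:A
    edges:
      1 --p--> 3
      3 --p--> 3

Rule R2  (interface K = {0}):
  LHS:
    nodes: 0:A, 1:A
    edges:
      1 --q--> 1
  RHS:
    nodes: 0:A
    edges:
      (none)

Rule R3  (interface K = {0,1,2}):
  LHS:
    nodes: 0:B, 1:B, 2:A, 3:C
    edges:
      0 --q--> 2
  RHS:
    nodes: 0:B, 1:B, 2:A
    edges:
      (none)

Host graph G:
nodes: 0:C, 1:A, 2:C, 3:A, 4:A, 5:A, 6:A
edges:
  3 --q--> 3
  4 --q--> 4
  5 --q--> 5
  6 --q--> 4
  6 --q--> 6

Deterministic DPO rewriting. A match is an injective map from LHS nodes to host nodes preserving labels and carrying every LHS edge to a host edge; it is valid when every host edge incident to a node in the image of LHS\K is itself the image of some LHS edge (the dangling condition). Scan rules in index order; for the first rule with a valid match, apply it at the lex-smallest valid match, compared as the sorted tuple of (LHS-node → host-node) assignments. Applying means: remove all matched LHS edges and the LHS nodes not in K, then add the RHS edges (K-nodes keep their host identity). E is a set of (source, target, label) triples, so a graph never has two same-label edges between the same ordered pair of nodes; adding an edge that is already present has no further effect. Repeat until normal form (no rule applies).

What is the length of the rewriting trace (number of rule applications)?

Answer: 4

Derivation:
start.  V:7 E:5  edges: 3-q->3 4-q->4 5-q->5 6-q->4 6-q->6
1. fire R0 via {0↦6, 1↦4}  →  V:6 E:3  edges: 3-q->3 4-q->4 5-q->5
2. fire R2 via {0↦1, 1↦3}  →  V:5 E:2  edges: 4-q->4 5-q->5
3. fire R2 via {0↦1, 1↦4}  →  V:4 E:1  edges: 5-q->5
4. fire R2 via {0↦1, 1↦5}  →  V:3 E:0  edges: ∅
normal form: no rule applies after step 4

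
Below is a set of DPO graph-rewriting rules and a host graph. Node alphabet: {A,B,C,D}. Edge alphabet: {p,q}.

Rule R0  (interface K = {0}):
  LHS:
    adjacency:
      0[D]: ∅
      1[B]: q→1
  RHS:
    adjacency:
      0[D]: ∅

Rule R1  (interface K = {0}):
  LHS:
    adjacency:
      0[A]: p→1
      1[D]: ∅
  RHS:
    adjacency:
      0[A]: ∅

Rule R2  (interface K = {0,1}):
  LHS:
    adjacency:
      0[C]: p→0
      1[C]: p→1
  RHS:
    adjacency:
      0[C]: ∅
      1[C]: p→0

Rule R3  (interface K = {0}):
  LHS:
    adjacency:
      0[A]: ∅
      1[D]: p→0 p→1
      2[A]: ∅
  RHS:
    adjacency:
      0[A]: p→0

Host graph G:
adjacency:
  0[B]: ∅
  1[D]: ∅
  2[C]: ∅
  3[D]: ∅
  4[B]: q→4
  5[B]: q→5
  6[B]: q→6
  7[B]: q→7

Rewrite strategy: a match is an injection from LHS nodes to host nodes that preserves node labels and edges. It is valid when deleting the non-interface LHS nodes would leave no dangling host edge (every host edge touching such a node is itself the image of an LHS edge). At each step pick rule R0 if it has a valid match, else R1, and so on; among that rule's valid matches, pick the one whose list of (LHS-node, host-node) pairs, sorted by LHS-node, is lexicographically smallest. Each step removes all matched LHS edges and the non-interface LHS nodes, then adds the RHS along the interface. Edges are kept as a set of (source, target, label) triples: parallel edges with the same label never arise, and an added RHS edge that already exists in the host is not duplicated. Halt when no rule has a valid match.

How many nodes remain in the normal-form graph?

Answer: 4

Steps:
initial: |V|=8 |E|=4  E = 4-q->4 5-q->5 6-q->6 7-q->7
step 1: apply R0 at {0↦1, 1↦4}  → |V|=7 |E|=3  E = 5-q->5 6-q->6 7-q->7
step 2: apply R0 at {0↦1, 1↦5}  → |V|=6 |E|=2  E = 6-q->6 7-q->7
step 3: apply R0 at {0↦1, 1↦6}  → |V|=5 |E|=1  E = 7-q->7
step 4: apply R0 at {0↦1, 1↦7}  → |V|=4 |E|=0  E = ∅
normal form: no rule applies after step 4
NF nodes: {0:B, 1:D, 2:C, 3:D}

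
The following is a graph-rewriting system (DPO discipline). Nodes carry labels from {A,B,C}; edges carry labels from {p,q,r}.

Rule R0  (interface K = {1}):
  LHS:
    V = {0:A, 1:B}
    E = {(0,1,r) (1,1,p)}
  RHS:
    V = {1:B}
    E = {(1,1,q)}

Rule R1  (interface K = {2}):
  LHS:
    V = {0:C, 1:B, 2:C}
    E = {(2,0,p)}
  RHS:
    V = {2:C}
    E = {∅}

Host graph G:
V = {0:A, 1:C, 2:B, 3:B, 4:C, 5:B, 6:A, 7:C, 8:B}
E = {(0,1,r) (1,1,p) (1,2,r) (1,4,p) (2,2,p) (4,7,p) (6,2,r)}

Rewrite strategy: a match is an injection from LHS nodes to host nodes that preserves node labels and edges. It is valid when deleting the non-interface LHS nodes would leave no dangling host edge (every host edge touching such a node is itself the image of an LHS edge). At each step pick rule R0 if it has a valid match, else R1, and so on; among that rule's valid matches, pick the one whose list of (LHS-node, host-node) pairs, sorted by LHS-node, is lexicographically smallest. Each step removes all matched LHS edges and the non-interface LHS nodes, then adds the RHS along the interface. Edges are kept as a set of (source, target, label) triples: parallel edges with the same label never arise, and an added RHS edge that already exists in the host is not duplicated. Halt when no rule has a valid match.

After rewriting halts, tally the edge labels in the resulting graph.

initial: |V|=9 |E|=7  E = 0-r->1 1-p->1 1-r->2 1-p->4 2-p->2 4-p->7 6-r->2
step 1: apply R0 at {0↦6, 1↦2}  → |V|=8 |E|=6  E = 0-r->1 1-p->1 1-r->2 1-p->4 2-q->2 4-p->7
step 2: apply R1 at {0↦7, 1↦3, 2↦4}  → |V|=6 |E|=5  E = 0-r->1 1-p->1 1-r->2 1-p->4 2-q->2
step 3: apply R1 at {0↦4, 1↦5, 2↦1}  → |V|=4 |E|=4  E = 0-r->1 1-p->1 1-r->2 2-q->2
final graph: no rule applies after step 3
NF edges: [(0, 1, 'r'), (1, 1, 'p'), (1, 2, 'r'), (2, 2, 'q')]

Answer: p:1 q:1 r:2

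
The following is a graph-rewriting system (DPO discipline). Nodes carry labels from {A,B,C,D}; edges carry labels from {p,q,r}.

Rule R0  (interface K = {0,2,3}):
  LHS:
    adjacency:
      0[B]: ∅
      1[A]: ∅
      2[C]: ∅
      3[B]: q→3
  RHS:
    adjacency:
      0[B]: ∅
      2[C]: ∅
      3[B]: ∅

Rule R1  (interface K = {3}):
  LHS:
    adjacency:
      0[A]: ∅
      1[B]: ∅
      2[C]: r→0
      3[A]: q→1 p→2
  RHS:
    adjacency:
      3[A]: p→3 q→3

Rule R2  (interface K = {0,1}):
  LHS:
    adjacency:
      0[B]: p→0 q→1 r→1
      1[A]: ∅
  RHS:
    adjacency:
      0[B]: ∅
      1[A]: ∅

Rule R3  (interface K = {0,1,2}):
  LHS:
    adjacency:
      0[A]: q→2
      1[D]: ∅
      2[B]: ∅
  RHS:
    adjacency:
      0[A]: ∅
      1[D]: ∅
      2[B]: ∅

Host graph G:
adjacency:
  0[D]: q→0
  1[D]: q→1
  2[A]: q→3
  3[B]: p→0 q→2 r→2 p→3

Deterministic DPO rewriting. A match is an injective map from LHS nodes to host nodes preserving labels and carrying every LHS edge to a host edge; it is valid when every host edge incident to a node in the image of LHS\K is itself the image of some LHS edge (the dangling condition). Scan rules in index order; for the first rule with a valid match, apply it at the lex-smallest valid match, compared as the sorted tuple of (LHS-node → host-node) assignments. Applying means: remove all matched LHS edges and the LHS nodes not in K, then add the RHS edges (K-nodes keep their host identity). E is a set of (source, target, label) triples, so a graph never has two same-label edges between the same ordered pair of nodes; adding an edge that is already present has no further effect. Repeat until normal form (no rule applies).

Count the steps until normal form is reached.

Answer: 2

Derivation:
start.  V:4 E:7  edges: 0-q->0 1-q->1 2-q->3 3-p->0 3-q->2 3-r->2 3-p->3
1. fire R2 via {0↦3, 1↦2}  →  V:4 E:4  edges: 0-q->0 1-q->1 2-q->3 3-p->0
2. fire R3 via {0↦2, 1↦0, 2↦3}  →  V:4 E:3  edges: 0-q->0 1-q->1 3-p->0
final graph: no rule applies after step 2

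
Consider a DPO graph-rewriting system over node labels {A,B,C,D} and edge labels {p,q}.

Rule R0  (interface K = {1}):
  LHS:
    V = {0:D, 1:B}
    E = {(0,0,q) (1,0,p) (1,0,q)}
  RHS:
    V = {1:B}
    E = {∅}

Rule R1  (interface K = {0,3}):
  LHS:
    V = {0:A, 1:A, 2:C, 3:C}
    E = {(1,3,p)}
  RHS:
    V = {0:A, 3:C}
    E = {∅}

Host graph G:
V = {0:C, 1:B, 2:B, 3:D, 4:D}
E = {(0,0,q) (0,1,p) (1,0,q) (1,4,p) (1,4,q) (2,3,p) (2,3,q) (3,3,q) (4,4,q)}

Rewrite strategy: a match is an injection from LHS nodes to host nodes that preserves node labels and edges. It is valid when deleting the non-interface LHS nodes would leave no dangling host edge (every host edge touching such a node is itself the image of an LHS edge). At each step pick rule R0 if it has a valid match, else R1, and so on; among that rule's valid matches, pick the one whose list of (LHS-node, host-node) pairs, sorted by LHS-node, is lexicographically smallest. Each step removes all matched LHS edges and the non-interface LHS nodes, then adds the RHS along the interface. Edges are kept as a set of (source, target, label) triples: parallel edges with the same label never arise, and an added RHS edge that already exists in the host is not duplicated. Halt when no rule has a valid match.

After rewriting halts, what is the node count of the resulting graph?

Answer: 3

Rewrite trace:
[0] host  ⇒  5 nodes, 9 edges  {0-q->0 0-p->1 1-q->0 1-p->4 1-q->4 2-p->3 2-q->3 3-q->3 4-q->4}
[1] R0 @ {0↦3, 1↦2}  ⇒  4 nodes, 6 edges  {0-q->0 0-p->1 1-q->0 1-p->4 1-q->4 4-q->4}
[2] R0 @ {0↦4, 1↦1}  ⇒  3 nodes, 3 edges  {0-q->0 0-p->1 1-q->0}
normal form: no rule applies after step 2
NF nodes: {0:C, 1:B, 2:B}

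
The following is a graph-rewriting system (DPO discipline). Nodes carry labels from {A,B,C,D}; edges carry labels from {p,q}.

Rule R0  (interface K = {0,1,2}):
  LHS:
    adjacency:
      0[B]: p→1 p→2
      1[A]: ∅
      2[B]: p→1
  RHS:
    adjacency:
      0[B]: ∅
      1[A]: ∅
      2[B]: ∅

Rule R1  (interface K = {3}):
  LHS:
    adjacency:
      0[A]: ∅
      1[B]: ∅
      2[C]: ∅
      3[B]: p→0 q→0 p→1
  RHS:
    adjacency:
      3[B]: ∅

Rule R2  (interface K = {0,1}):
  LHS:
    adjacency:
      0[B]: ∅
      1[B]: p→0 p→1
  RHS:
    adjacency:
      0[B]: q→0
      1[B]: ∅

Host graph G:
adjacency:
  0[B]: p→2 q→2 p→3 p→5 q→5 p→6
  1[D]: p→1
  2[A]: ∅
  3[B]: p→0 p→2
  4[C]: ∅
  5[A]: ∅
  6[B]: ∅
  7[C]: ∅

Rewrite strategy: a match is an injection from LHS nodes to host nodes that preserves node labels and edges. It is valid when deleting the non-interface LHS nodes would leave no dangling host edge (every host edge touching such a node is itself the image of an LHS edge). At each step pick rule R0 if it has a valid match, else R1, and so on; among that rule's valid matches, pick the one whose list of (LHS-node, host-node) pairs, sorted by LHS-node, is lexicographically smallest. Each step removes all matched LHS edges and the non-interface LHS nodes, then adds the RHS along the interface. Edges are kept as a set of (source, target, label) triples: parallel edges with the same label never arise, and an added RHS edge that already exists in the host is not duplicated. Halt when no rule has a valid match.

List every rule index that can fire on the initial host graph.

R0: 2 valid matches — {0↦0, 1↦2, 2↦3}, {0↦3, 1↦2, 2↦0}
R1: 2 valid matches — {0↦5, 1↦6, 2↦4, 3↦0}, {0↦5, 1↦6, 2↦7, 3↦0}
R2: no valid match — LHS pattern not found

Answer: [R0,R1]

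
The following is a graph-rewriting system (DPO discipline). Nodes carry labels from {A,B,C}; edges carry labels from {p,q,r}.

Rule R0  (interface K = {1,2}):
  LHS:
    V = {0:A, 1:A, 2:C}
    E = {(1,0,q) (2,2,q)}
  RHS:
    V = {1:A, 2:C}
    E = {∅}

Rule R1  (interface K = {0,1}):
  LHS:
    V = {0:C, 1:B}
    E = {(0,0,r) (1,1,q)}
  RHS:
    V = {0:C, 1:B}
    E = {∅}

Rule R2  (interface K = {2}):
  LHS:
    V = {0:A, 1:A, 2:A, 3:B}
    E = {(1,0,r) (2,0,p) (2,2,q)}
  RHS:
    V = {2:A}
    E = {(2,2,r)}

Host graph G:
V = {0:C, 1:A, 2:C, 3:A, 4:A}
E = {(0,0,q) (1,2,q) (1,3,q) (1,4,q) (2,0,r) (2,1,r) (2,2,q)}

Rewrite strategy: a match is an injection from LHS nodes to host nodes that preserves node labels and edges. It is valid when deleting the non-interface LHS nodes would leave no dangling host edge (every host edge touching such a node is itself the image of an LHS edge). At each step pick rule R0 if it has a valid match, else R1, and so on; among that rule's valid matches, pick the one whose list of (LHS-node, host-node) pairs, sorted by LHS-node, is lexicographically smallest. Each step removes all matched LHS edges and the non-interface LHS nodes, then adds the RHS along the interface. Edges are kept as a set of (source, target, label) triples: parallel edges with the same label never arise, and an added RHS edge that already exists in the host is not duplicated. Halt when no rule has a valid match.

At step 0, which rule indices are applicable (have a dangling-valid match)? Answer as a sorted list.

Answer: [R0]

Steps:
R0: 4 valid matches — {0↦3, 1↦1, 2↦0}, {0↦3, 1↦1, 2↦2}, {0↦4, 1↦1, 2↦0} (+1 more)
R1: no valid match — LHS pattern not found
R2: no valid match — LHS pattern not found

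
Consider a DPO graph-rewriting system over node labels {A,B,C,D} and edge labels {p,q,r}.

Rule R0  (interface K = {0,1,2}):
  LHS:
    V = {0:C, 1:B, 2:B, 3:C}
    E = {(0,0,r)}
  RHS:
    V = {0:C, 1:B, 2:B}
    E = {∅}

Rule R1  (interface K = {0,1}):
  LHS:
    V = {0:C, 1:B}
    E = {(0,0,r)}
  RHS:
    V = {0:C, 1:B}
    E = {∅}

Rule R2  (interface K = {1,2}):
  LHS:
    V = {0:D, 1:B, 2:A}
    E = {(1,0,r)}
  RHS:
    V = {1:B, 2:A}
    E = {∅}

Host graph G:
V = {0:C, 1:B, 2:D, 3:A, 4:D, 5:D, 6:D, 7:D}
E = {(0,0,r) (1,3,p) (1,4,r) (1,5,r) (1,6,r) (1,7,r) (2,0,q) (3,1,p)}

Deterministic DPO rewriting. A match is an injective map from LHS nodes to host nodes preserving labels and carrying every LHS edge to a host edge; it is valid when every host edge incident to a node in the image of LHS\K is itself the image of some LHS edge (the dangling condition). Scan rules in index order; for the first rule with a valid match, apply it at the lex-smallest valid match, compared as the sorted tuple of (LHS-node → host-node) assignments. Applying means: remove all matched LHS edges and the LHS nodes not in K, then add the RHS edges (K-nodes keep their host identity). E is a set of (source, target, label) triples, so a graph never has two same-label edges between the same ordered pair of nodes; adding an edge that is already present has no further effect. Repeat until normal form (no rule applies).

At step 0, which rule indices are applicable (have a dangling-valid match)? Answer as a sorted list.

Answer: [R1,R2]

Steps:
R0: no valid match — LHS pattern not found
R1: 1 valid match — {0↦0, 1↦1}
R2: 4 valid matches — {0↦4, 1↦1, 2↦3}, {0↦5, 1↦1, 2↦3}, {0↦6, 1↦1, 2↦3} (+1 more)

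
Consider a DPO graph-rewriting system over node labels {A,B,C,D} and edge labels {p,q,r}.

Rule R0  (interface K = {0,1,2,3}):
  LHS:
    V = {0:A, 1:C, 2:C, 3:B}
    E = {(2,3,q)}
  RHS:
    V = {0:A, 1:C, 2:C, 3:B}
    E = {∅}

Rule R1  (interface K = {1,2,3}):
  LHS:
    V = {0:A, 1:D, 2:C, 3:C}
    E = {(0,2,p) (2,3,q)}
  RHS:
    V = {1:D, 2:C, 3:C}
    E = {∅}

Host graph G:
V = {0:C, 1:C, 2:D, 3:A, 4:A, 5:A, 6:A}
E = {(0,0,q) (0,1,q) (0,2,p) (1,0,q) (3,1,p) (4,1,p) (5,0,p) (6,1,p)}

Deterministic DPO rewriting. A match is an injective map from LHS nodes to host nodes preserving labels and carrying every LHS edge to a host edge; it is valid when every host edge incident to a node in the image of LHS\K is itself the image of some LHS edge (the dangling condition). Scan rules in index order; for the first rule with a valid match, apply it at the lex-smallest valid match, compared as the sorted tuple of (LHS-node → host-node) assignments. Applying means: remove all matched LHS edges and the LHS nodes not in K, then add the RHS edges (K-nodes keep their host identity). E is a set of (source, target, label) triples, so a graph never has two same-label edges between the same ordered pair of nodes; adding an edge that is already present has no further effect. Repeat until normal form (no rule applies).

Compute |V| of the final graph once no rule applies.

Answer: 5

Steps:
initial: |V|=7 |E|=8  E = 0-q->0 0-q->1 0-p->2 1-q->0 3-p->1 4-p->1 5-p->0 6-p->1
step 1: apply R1 at {0↦3, 1↦2, 2↦1, 3↦0}  → |V|=6 |E|=6  E = 0-q->0 0-q->1 0-p->2 4-p->1 5-p->0 6-p->1
step 2: apply R1 at {0↦5, 1↦2, 2↦0, 3↦1}  → |V|=5 |E|=4  E = 0-q->0 0-p->2 4-p->1 6-p->1
normal form: no rule applies after step 2
NF nodes: {0:C, 1:C, 2:D, 4:A, 6:A}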